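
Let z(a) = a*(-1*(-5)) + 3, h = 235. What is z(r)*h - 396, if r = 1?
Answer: 1484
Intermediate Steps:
z(a) = 3 + 5*a (z(a) = a*5 + 3 = 5*a + 3 = 3 + 5*a)
z(r)*h - 396 = (3 + 5*1)*235 - 396 = (3 + 5)*235 - 396 = 8*235 - 396 = 1880 - 396 = 1484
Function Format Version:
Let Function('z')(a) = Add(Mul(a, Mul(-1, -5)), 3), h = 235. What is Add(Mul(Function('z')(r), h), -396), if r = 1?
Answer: 1484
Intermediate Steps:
Function('z')(a) = Add(3, Mul(5, a)) (Function('z')(a) = Add(Mul(a, 5), 3) = Add(Mul(5, a), 3) = Add(3, Mul(5, a)))
Add(Mul(Function('z')(r), h), -396) = Add(Mul(Add(3, Mul(5, 1)), 235), -396) = Add(Mul(Add(3, 5), 235), -396) = Add(Mul(8, 235), -396) = Add(1880, -396) = 1484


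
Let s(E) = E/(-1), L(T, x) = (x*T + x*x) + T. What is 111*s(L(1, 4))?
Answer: -2331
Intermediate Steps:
L(T, x) = T + x**2 + T*x (L(T, x) = (T*x + x**2) + T = (x**2 + T*x) + T = T + x**2 + T*x)
s(E) = -E (s(E) = E*(-1) = -E)
111*s(L(1, 4)) = 111*(-(1 + 4**2 + 1*4)) = 111*(-(1 + 16 + 4)) = 111*(-1*21) = 111*(-21) = -2331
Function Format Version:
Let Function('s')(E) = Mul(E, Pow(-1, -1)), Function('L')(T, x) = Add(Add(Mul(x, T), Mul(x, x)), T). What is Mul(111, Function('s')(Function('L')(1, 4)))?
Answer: -2331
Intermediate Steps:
Function('L')(T, x) = Add(T, Pow(x, 2), Mul(T, x)) (Function('L')(T, x) = Add(Add(Mul(T, x), Pow(x, 2)), T) = Add(Add(Pow(x, 2), Mul(T, x)), T) = Add(T, Pow(x, 2), Mul(T, x)))
Function('s')(E) = Mul(-1, E) (Function('s')(E) = Mul(E, -1) = Mul(-1, E))
Mul(111, Function('s')(Function('L')(1, 4))) = Mul(111, Mul(-1, Add(1, Pow(4, 2), Mul(1, 4)))) = Mul(111, Mul(-1, Add(1, 16, 4))) = Mul(111, Mul(-1, 21)) = Mul(111, -21) = -2331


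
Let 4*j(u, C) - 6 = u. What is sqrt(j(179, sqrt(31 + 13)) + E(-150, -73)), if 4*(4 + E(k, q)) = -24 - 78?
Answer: sqrt(67)/2 ≈ 4.0927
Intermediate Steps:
j(u, C) = 3/2 + u/4
E(k, q) = -59/2 (E(k, q) = -4 + (-24 - 78)/4 = -4 + (1/4)*(-102) = -4 - 51/2 = -59/2)
sqrt(j(179, sqrt(31 + 13)) + E(-150, -73)) = sqrt((3/2 + (1/4)*179) - 59/2) = sqrt((3/2 + 179/4) - 59/2) = sqrt(185/4 - 59/2) = sqrt(67/4) = sqrt(67)/2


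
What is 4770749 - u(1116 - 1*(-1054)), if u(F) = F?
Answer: 4768579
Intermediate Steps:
4770749 - u(1116 - 1*(-1054)) = 4770749 - (1116 - 1*(-1054)) = 4770749 - (1116 + 1054) = 4770749 - 1*2170 = 4770749 - 2170 = 4768579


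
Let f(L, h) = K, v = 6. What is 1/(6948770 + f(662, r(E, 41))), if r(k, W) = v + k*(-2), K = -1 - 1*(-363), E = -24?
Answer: 1/6949132 ≈ 1.4390e-7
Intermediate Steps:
K = 362 (K = -1 + 363 = 362)
r(k, W) = 6 - 2*k (r(k, W) = 6 + k*(-2) = 6 - 2*k)
f(L, h) = 362
1/(6948770 + f(662, r(E, 41))) = 1/(6948770 + 362) = 1/6949132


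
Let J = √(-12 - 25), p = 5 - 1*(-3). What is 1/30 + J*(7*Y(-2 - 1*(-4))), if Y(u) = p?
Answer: 1/30 + 56*I*√37 ≈ 0.033333 + 340.63*I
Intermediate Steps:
p = 8 (p = 5 + 3 = 8)
Y(u) = 8
J = I*√37 (J = √(-37) = I*√37 ≈ 6.0828*I)
1/30 + J*(7*Y(-2 - 1*(-4))) = 1/30 + (I*√37)*(7*8) = 1/30 + (I*√37)*56 = 1/30 + 56*I*√37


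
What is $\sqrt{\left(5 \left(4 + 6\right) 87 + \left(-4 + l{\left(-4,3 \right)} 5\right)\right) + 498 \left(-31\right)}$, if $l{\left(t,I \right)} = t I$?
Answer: $4 i \sqrt{697} \approx 105.6 i$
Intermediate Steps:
$l{\left(t,I \right)} = I t$
$\sqrt{\left(5 \left(4 + 6\right) 87 + \left(-4 + l{\left(-4,3 \right)} 5\right)\right) + 498 \left(-31\right)} = \sqrt{\left(5 \left(4 + 6\right) 87 + \left(-4 + 3 \left(-4\right) 5\right)\right) + 498 \left(-31\right)} = \sqrt{\left(5 \cdot 10 \cdot 87 - 64\right) - 15438} = \sqrt{\left(50 \cdot 87 - 64\right) - 15438} = \sqrt{\left(4350 - 64\right) - 15438} = \sqrt{4286 - 15438} = \sqrt{-11152} = 4 i \sqrt{697}$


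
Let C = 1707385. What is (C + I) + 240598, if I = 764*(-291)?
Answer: 1725659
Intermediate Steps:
I = -222324
(C + I) + 240598 = (1707385 - 222324) + 240598 = 1485061 + 240598 = 1725659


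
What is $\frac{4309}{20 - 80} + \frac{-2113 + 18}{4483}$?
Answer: $- \frac{19442947}{268980} \approx -72.284$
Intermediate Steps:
$\frac{4309}{20 - 80} + \frac{-2113 + 18}{4483} = \frac{4309}{20 - 80} - \frac{2095}{4483} = \frac{4309}{-60} - \frac{2095}{4483} = 4309 \left(- \frac{1}{60}\right) - \frac{2095}{4483} = - \frac{4309}{60} - \frac{2095}{4483} = - \frac{19442947}{268980}$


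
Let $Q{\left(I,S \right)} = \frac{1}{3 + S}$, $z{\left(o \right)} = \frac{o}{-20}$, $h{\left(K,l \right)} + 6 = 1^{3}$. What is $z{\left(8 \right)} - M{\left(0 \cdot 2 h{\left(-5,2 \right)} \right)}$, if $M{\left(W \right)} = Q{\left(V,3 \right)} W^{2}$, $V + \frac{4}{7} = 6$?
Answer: $- \frac{2}{5} \approx -0.4$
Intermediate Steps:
$h{\left(K,l \right)} = -5$ ($h{\left(K,l \right)} = -6 + 1^{3} = -6 + 1 = -5$)
$V = \frac{38}{7}$ ($V = - \frac{4}{7} + 6 = \frac{38}{7} \approx 5.4286$)
$z{\left(o \right)} = - \frac{o}{20}$ ($z{\left(o \right)} = o \left(- \frac{1}{20}\right) = - \frac{o}{20}$)
$M{\left(W \right)} = \frac{W^{2}}{6}$ ($M{\left(W \right)} = \frac{W^{2}}{3 + 3} = \frac{W^{2}}{6}$)
$z{\left(8 \right)} - M{\left(0 \cdot 2 h{\left(-5,2 \right)} \right)} = \left(- \frac{1}{20}\right) 8 - \frac{\left(0 \cdot 2 \left(-5\right)\right)^{2}}{6} = - \frac{2}{5} - \frac{\left(0 \left(-5\right)\right)^{2}}{6} = - \frac{2}{5} - \frac{0^{2}}{6} = - \frac{2}{5} - \frac{1}{6} \cdot 0 = - \frac{2}{5} - 0 = - \frac{2}{5} + 0 = - \frac{2}{5}$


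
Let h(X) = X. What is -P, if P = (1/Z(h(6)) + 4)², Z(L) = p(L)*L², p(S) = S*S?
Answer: -26884225/1679616 ≈ -16.006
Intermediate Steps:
p(S) = S²
Z(L) = L⁴ (Z(L) = L²*L² = L⁴)
P = 26884225/1679616 (P = (1/(6⁴) + 4)² = (1/1296 + 4)² = (5185/1296)² = 26884225/1679616 ≈ 16.006)
-P = -1*26884225/1679616 = -26884225/1679616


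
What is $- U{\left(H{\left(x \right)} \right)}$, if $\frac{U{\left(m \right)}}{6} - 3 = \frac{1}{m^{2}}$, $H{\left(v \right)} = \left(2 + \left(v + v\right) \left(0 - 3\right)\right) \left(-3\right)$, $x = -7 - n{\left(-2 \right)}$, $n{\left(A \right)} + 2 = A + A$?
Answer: $- \frac{1729}{96} \approx -18.01$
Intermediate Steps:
$n{\left(A \right)} = -2 + 2 A$ ($n{\left(A \right)} = -2 + \left(A + A\right) = -2 + 2 A$)
$x = -1$ ($x = -7 - \left(-2 + 2 \left(-2\right)\right) = -7 - \left(-2 - 4\right) = -7 - -6 = -7 + 6 = -1$)
$H{\left(v \right)} = -6 + 18 v$ ($H{\left(v \right)} = \left(2 + 2 v \left(-3\right)\right) \left(-3\right) = \left(2 - 6 v\right) \left(-3\right) = -6 + 18 v$)
$U{\left(m \right)} = 18 + \frac{6}{m^{2}}$
$- U{\left(H{\left(x \right)} \right)} = - (18 + \frac{6}{\left(-6 + 18 \left(-1\right)\right)^{2}}) = - (18 + \frac{6}{\left(-6 - 18\right)^{2}}) = - (18 + \frac{6}{576}) = - (18 + 6 \cdot \frac{1}{576}) = - (18 + \frac{1}{96}) = \left(-1\right) \frac{1729}{96} = - \frac{1729}{96}$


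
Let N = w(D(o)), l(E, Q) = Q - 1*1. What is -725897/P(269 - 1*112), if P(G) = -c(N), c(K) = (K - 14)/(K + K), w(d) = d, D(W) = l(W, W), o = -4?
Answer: 7258970/19 ≈ 3.8205e+5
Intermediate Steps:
l(E, Q) = -1 + Q (l(E, Q) = Q - 1 = -1 + Q)
D(W) = -1 + W
N = -5 (N = -1 - 4 = -5)
c(K) = (-14 + K)/(2*K) (c(K) = (-14 + K)/((2*K)) = (-14 + K)*(1/(2*K)) = (-14 + K)/(2*K))
P(G) = -19/10 (P(G) = -(-14 - 5)/(2*(-5)) = -(-1)*(-19)/(2*5) = -1*19/10 = -19/10)
-725897/P(269 - 1*112) = -725897/(-19/10) = -725897*(-10/19) = 7258970/19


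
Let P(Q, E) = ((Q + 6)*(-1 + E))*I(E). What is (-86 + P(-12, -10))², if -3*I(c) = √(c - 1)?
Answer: 2072 + 3784*I*√11 ≈ 2072.0 + 12550.0*I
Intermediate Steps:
I(c) = -√(-1 + c)/3 (I(c) = -√(c - 1)/3 = -√(-1 + c)/3)
P(Q, E) = -(-1 + E)^(3/2)*(6 + Q)/3 (P(Q, E) = ((Q + 6)*(-1 + E))*(-√(-1 + E)/3) = ((6 + Q)*(-1 + E))*(-√(-1 + E)/3) = ((-1 + E)*(6 + Q))*(-√(-1 + E)/3) = -(-1 + E)^(3/2)*(6 + Q)/3)
(-86 + P(-12, -10))² = (-86 + √(-1 - 10)*(6 - 12 - 6*(-10) - 1*(-10)*(-12))/3)² = (-86 + √(-11)*(6 - 12 + 60 - 120)/3)² = (-86 + (⅓)*(I*√11)*(-66))² = (-86 - 22*I*√11)²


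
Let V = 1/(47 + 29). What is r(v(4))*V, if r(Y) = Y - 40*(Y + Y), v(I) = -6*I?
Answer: 474/19 ≈ 24.947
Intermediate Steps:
r(Y) = -79*Y (r(Y) = Y - 80*Y = -79*Y)
V = 1/76 ≈ 0.013158
r(v(4))*V = -(-474)*4*(1/76) = -79*(-24)*(1/76) = 1896*(1/76) = 474/19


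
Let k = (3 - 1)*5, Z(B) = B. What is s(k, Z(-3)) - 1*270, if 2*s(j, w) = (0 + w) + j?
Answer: -533/2 ≈ -266.50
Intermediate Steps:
k = 10 (k = 2*5 = 10)
s(j, w) = j/2 + w/2 (s(j, w) = ((0 + w) + j)/2 = (w + j)/2 = (j + w)/2 = j/2 + w/2)
s(k, Z(-3)) - 1*270 = ((1/2)*10 + (1/2)*(-3)) - 1*270 = (5 - 3/2) - 270 = 7/2 - 270 = -533/2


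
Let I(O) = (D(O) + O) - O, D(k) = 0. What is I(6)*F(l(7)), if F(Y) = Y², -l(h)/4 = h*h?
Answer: 0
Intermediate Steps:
l(h) = -4*h² (l(h) = -4*h*h = -4*h²)
I(O) = 0 (I(O) = (0 + O) - O = O - O = 0)
I(6)*F(l(7)) = 0*(-4*7²)² = 0*(-4*49)² = 0*(-196)² = 0*38416 = 0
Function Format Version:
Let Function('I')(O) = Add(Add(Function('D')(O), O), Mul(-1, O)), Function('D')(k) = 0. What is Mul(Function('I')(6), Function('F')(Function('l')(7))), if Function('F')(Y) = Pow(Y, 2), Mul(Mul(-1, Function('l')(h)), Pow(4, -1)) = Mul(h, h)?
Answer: 0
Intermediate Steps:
Function('l')(h) = Mul(-4, Pow(h, 2)) (Function('l')(h) = Mul(-4, Mul(h, h)) = Mul(-4, Pow(h, 2)))
Function('I')(O) = 0 (Function('I')(O) = Add(Add(0, O), Mul(-1, O)) = Add(O, Mul(-1, O)) = 0)
Mul(Function('I')(6), Function('F')(Function('l')(7))) = Mul(0, Pow(Mul(-4, Pow(7, 2)), 2)) = Mul(0, Pow(Mul(-4, 49), 2)) = Mul(0, Pow(-196, 2)) = Mul(0, 38416) = 0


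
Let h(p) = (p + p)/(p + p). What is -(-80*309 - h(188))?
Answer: 24721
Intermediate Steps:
h(p) = 1 (h(p) = (2*p)/((2*p)) = (2*p)*(1/(2*p)) = 1)
-(-80*309 - h(188)) = -(-80*309 - 1*1) = -(-24720 - 1) = -1*(-24721) = 24721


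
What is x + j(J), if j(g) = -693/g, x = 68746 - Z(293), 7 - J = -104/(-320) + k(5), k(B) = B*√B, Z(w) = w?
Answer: 801641393/11701 + 504000*√5/11701 ≈ 68607.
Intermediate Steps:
k(B) = B^(3/2)
J = 267/40 - 5*√5 (J = 7 - (-104/(-320) + 5^(3/2)) = 7 - (-104*(-1/320) + 5*√5) = 7 - (13/40 + 5*√5) = 7 + (-13/40 - 5*√5) = 267/40 - 5*√5 ≈ -4.5053)
x = 68453 (x = 68746 - 1*293 = 68746 - 293 = 68453)
x + j(J) = 68453 - 693/(267/40 - 5*√5)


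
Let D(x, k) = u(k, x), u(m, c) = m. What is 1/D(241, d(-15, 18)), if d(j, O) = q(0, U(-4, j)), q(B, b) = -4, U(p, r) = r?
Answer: -¼ ≈ -0.25000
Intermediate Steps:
d(j, O) = -4
D(x, k) = k
1/D(241, d(-15, 18)) = 1/(-4) = -¼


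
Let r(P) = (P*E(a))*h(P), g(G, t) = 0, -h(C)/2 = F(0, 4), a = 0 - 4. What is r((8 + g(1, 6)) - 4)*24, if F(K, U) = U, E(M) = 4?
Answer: -3072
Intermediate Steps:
a = -4
h(C) = -8 (h(C) = -2*4 = -8)
r(P) = -32*P (r(P) = (P*4)*(-8) = (4*P)*(-8) = -32*P)
r((8 + g(1, 6)) - 4)*24 = -32*((8 + 0) - 4)*24 = -32*(8 - 4)*24 = -32*4*24 = -128*24 = -3072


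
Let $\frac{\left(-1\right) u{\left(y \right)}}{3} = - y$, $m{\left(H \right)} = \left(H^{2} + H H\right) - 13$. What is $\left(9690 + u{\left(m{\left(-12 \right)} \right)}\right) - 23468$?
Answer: $-12953$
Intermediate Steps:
$m{\left(H \right)} = -13 + 2 H^{2}$ ($m{\left(H \right)} = \left(H^{2} + H^{2}\right) - 13 = 2 H^{2} - 13 = -13 + 2 H^{2}$)
$u{\left(y \right)} = 3 y$ ($u{\left(y \right)} = - 3 \left(- y\right) = 3 y$)
$\left(9690 + u{\left(m{\left(-12 \right)} \right)}\right) - 23468 = \left(9690 + 3 \left(-13 + 2 \left(-12\right)^{2}\right)\right) - 23468 = \left(9690 + 3 \left(-13 + 2 \cdot 144\right)\right) - 23468 = \left(9690 + 3 \left(-13 + 288\right)\right) - 23468 = \left(9690 + 3 \cdot 275\right) - 23468 = \left(9690 + 825\right) - 23468 = 10515 - 23468 = -12953$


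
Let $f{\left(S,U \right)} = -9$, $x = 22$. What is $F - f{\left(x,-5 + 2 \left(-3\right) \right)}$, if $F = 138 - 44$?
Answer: $103$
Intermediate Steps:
$F = 94$ ($F = 138 - 44 = 94$)
$F - f{\left(x,-5 + 2 \left(-3\right) \right)} = 94 - -9 = 94 + 9 = 103$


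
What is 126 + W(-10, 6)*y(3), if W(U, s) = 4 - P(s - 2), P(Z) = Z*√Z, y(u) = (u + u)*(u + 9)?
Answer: -162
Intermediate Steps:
y(u) = 2*u*(9 + u) (y(u) = (2*u)*(9 + u) = 2*u*(9 + u))
P(Z) = Z^(3/2)
W(U, s) = 4 - (-2 + s)^(3/2) (W(U, s) = 4 - (s - 2)^(3/2) = 4 - (-2 + s)^(3/2))
126 + W(-10, 6)*y(3) = 126 + (4 - (-2 + 6)^(3/2))*(2*3*(9 + 3)) = 126 + (4 - 4^(3/2))*(2*3*12) = 126 + (4 - 1*8)*72 = 126 + (4 - 8)*72 = 126 - 4*72 = 126 - 288 = -162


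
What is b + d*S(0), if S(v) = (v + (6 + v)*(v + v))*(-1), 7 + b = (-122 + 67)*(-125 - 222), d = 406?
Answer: 19078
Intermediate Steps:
b = 19078 (b = -7 + (-122 + 67)*(-125 - 222) = -7 - 55*(-347) = -7 + 19085 = 19078)
S(v) = -v - 2*v*(6 + v) (S(v) = (v + (6 + v)*(2*v))*(-1) = (v + 2*v*(6 + v))*(-1) = -v - 2*v*(6 + v))
b + d*S(0) = 19078 + 406*(-1*0*(13 + 2*0)) = 19078 + 406*(-1*0*(13 + 0)) = 19078 + 406*(-1*0*13) = 19078 + 406*0 = 19078 + 0 = 19078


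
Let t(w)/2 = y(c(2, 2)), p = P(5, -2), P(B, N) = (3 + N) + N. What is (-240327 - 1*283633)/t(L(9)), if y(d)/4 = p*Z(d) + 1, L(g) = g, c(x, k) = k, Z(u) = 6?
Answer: 13099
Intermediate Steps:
P(B, N) = 3 + 2*N
p = -1 (p = 3 + 2*(-2) = 3 - 4 = -1)
y(d) = -20 (y(d) = 4*(-1*6 + 1) = 4*(-6 + 1) = 4*(-5) = -20)
t(w) = -40 (t(w) = 2*(-20) = -40)
(-240327 - 1*283633)/t(L(9)) = (-240327 - 1*283633)/(-40) = (-240327 - 283633)*(-1/40) = -523960*(-1/40) = 13099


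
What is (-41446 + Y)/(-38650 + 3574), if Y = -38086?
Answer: 19883/8769 ≈ 2.2674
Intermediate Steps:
(-41446 + Y)/(-38650 + 3574) = (-41446 - 38086)/(-38650 + 3574) = -79532/(-35076) = -79532*(-1/35076) = 19883/8769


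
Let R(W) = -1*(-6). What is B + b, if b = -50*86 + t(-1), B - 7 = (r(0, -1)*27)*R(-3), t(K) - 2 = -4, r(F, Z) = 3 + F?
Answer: -3809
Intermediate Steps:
t(K) = -2 (t(K) = 2 - 4 = -2)
R(W) = 6
B = 493 (B = 7 + ((3 + 0)*27)*6 = 7 + (3*27)*6 = 7 + 81*6 = 7 + 486 = 493)
b = -4302 (b = -50*86 - 2 = -4300 - 2 = -4302)
B + b = 493 - 4302 = -3809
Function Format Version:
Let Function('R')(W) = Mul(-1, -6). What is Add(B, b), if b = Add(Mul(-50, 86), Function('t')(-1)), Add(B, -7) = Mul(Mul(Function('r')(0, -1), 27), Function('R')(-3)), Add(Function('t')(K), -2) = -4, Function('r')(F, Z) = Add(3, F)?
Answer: -3809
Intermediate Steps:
Function('t')(K) = -2 (Function('t')(K) = Add(2, -4) = -2)
Function('R')(W) = 6
B = 493 (B = Add(7, Mul(Mul(Add(3, 0), 27), 6)) = Add(7, Mul(Mul(3, 27), 6)) = Add(7, Mul(81, 6)) = Add(7, 486) = 493)
b = -4302 (b = Add(Mul(-50, 86), -2) = Add(-4300, -2) = -4302)
Add(B, b) = Add(493, -4302) = -3809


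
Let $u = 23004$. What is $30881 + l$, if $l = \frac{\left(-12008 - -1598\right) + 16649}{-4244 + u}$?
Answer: $\frac{579333799}{18760} \approx 30881.0$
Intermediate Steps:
$l = \frac{6239}{18760}$ ($l = \frac{\left(-12008 - -1598\right) + 16649}{-4244 + 23004} = \frac{\left(-12008 + 1598\right) + 16649}{18760} = \left(-10410 + 16649\right) \frac{1}{18760} = 6239 \cdot \frac{1}{18760} = \frac{6239}{18760} \approx 0.33257$)
$30881 + l = 30881 + \frac{6239}{18760} = \frac{579333799}{18760}$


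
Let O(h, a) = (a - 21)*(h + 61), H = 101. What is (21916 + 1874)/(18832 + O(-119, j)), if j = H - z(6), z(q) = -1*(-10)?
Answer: 3965/2462 ≈ 1.6105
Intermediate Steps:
z(q) = 10
j = 91 (j = 101 - 1*10 = 101 - 10 = 91)
O(h, a) = (-21 + a)*(61 + h)
(21916 + 1874)/(18832 + O(-119, j)) = (21916 + 1874)/(18832 + (-1281 - 21*(-119) + 61*91 + 91*(-119))) = 23790/(18832 + (-1281 + 2499 + 5551 - 10829)) = 23790/(18832 - 4060) = 23790/14772 = 23790*(1/14772) = 3965/2462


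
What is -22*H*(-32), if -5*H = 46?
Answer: -32384/5 ≈ -6476.8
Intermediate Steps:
H = -46/5 (H = -⅕*46 = -46/5 ≈ -9.2000)
-22*H*(-32) = -22*(-46/5)*(-32) = (1012/5)*(-32) = -32384/5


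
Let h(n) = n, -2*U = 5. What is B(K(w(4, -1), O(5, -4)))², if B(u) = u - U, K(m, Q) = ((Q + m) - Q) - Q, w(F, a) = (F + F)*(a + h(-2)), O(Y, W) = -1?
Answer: 1681/4 ≈ 420.25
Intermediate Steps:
U = -5/2 (U = -½*5 = -5/2 ≈ -2.5000)
w(F, a) = 2*F*(-2 + a) (w(F, a) = (F + F)*(a - 2) = (2*F)*(-2 + a) = 2*F*(-2 + a))
K(m, Q) = m - Q
B(u) = 5/2 + u (B(u) = u - 1*(-5/2) = u + 5/2 = 5/2 + u)
B(K(w(4, -1), O(5, -4)))² = (5/2 + (2*4*(-2 - 1) - 1*(-1)))² = (5/2 + (2*4*(-3) + 1))² = (5/2 + (-24 + 1))² = (5/2 - 23)² = (-41/2)² = 1681/4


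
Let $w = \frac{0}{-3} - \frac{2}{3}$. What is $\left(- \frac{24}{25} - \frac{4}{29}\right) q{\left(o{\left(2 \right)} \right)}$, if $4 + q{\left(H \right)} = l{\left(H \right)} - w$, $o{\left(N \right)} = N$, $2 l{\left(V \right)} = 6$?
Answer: $\frac{796}{2175} \approx 0.36598$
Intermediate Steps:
$w = - \frac{2}{3}$ ($w = 0 \left(- \frac{1}{3}\right) - \frac{2}{3} = 0 - \frac{2}{3} = - \frac{2}{3} \approx -0.66667$)
$l{\left(V \right)} = 3$ ($l{\left(V \right)} = \frac{1}{2} \cdot 6 = 3$)
$q{\left(H \right)} = - \frac{1}{3}$ ($q{\left(H \right)} = -4 + \left(3 - - \frac{2}{3}\right) = -4 + \left(3 + \frac{2}{3}\right) = -4 + \frac{11}{3} = - \frac{1}{3}$)
$\left(- \frac{24}{25} - \frac{4}{29}\right) q{\left(o{\left(2 \right)} \right)} = \left(- \frac{24}{25} - \frac{4}{29}\right) \left(- \frac{1}{3}\right) = \left(- \frac{796}{725}\right) \left(- \frac{1}{3}\right) = \frac{796}{2175}$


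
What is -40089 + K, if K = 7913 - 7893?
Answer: -40069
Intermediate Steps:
K = 20
-40089 + K = -40089 + 20 = -40069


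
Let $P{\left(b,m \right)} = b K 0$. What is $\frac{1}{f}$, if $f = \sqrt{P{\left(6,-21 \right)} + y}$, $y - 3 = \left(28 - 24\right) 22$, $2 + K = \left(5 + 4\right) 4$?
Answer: $\frac{\sqrt{91}}{91} \approx 0.10483$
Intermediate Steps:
$K = 34$ ($K = -2 + \left(5 + 4\right) 4 = -2 + 9 \cdot 4 = -2 + 36 = 34$)
$P{\left(b,m \right)} = 0$ ($P{\left(b,m \right)} = b 34 \cdot 0 = 34 b 0 = 0$)
$y = 91$ ($y = 3 + \left(28 - 24\right) 22 = 3 + 4 \cdot 22 = 3 + 88 = 91$)
$f = \sqrt{91}$ ($f = \sqrt{0 + 91} = \sqrt{91} \approx 9.5394$)
$\frac{1}{f} = \frac{1}{\sqrt{91}} = \frac{\sqrt{91}}{91}$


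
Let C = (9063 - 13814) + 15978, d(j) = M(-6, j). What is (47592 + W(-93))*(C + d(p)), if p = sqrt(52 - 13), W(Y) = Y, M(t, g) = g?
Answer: 533271273 + 47499*sqrt(39) ≈ 5.3357e+8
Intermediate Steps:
p = sqrt(39) ≈ 6.2450
d(j) = j
C = 11227 (C = -4751 + 15978 = 11227)
(47592 + W(-93))*(C + d(p)) = (47592 - 93)*(11227 + sqrt(39)) = 47499*(11227 + sqrt(39)) = 533271273 + 47499*sqrt(39)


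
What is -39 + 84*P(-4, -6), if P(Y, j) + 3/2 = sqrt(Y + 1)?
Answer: -165 + 84*I*sqrt(3) ≈ -165.0 + 145.49*I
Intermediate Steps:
P(Y, j) = -3/2 + sqrt(1 + Y) (P(Y, j) = -3/2 + sqrt(Y + 1) = -3/2 + sqrt(1 + Y))
-39 + 84*P(-4, -6) = -39 + 84*(-3/2 + sqrt(1 - 4)) = -39 + 84*(-3/2 + sqrt(-3)) = -39 + 84*(-3/2 + I*sqrt(3)) = -39 + (-126 + 84*I*sqrt(3)) = -165 + 84*I*sqrt(3)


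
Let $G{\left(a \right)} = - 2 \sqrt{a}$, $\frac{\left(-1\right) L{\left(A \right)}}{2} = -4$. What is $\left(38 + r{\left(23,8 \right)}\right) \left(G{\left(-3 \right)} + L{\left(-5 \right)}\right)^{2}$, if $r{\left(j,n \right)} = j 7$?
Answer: $10348 - 6368 i \sqrt{3} \approx 10348.0 - 11030.0 i$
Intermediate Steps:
$r{\left(j,n \right)} = 7 j$
$L{\left(A \right)} = 8$ ($L{\left(A \right)} = \left(-2\right) \left(-4\right) = 8$)
$\left(38 + r{\left(23,8 \right)}\right) \left(G{\left(-3 \right)} + L{\left(-5 \right)}\right)^{2} = \left(38 + 7 \cdot 23\right) \left(- 2 \sqrt{-3} + 8\right)^{2} = \left(38 + 161\right) \left(- 2 i \sqrt{3} + 8\right)^{2} = 199 \left(- 2 i \sqrt{3} + 8\right)^{2} = 199 \left(8 - 2 i \sqrt{3}\right)^{2}$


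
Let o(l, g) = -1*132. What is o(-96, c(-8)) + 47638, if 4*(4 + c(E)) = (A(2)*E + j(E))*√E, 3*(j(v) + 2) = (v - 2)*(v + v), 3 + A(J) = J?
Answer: 47506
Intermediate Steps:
A(J) = -3 + J
j(v) = -2 + 2*v*(-2 + v)/3 (j(v) = -2 + ((v - 2)*(v + v))/3 = -2 + ((-2 + v)*(2*v))/3 = -2 + (2*v*(-2 + v))/3 = -2 + 2*v*(-2 + v)/3)
c(E) = -4 + √E*(-2 - 7*E/3 + 2*E²/3)/4 (c(E) = -4 + (((-3 + 2)*E + (-2 - 4*E/3 + 2*E²/3))*√E)/4 = -4 + ((-E + (-2 - 4*E/3 + 2*E²/3))*√E)/4 = -4 + ((-2 - 7*E/3 + 2*E²/3)*√E)/4 = -4 + (√E*(-2 - 7*E/3 + 2*E²/3))/4 = -4 + √E*(-2 - 7*E/3 + 2*E²/3)/4)
o(l, g) = -132
o(-96, c(-8)) + 47638 = -132 + 47638 = 47506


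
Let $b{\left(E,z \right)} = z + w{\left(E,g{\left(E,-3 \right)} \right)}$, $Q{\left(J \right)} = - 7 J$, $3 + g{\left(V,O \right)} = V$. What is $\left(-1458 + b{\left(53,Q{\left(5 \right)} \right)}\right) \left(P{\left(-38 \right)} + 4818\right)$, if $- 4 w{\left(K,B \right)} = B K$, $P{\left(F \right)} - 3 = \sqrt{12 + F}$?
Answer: $- \frac{20783331}{2} - \frac{4311 i \sqrt{26}}{2} \approx -1.0392 \cdot 10^{7} - 10991.0 i$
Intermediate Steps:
$g{\left(V,O \right)} = -3 + V$
$P{\left(F \right)} = 3 + \sqrt{12 + F}$
$w{\left(K,B \right)} = - \frac{B K}{4}$
$b{\left(E,z \right)} = z - \frac{E \left(-3 + E\right)}{4}$ ($b{\left(E,z \right)} = z - \frac{\left(-3 + E\right) E}{4} = z - \frac{E \left(-3 + E\right)}{4}$)
$\left(-1458 + b{\left(53,Q{\left(5 \right)} \right)}\right) \left(P{\left(-38 \right)} + 4818\right) = \left(-1458 - \left(35 + \frac{53 \left(-3 + 53\right)}{4}\right)\right) \left(\left(3 + \sqrt{12 - 38}\right) + 4818\right) = \left(-1458 - \left(35 + \frac{53}{4} \cdot 50\right)\right) \left(\left(3 + \sqrt{-26}\right) + 4818\right) = \left(-1458 - \frac{1395}{2}\right) \left(\left(3 + i \sqrt{26}\right) + 4818\right) = \left(-1458 - \frac{1395}{2}\right) \left(4821 + i \sqrt{26}\right) = - \frac{4311 \left(4821 + i \sqrt{26}\right)}{2} = - \frac{20783331}{2} - \frac{4311 i \sqrt{26}}{2}$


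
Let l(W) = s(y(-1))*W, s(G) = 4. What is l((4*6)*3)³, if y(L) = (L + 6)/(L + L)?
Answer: 23887872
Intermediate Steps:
y(L) = (6 + L)/(2*L) (y(L) = (6 + L)/((2*L)) = (6 + L)*(1/(2*L)) = (6 + L)/(2*L))
l(W) = 4*W
l((4*6)*3)³ = (4*((4*6)*3))³ = (4*(24*3))³ = (4*72)³ = 288³ = 23887872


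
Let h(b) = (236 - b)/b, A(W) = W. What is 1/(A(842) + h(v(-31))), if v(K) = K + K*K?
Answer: 465/391183 ≈ 0.0011887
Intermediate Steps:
v(K) = K + K²
h(b) = (236 - b)/b
1/(A(842) + h(v(-31))) = 1/(842 + (236 - (-31)*(1 - 31))/((-31*(1 - 31)))) = 1/(842 + (236 - (-31)*(-30))/((-31*(-30)))) = 1/(842 + (236 - 1*930)/930) = 1/(842 + (236 - 930)/930) = 1/(842 + (1/930)*(-694)) = 1/(842 - 347/465) = 1/(391183/465) = 465/391183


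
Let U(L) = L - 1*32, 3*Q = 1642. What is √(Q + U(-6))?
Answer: 2*√1146/3 ≈ 22.568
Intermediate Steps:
Q = 1642/3 (Q = (⅓)*1642 = 1642/3 ≈ 547.33)
U(L) = -32 + L (U(L) = L - 32 = -32 + L)
√(Q + U(-6)) = √(1642/3 + (-32 - 6)) = √(1642/3 - 38) = √(1528/3) = 2*√1146/3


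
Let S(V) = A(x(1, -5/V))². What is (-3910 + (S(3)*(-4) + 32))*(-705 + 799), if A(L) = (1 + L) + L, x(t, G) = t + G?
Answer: -3281164/9 ≈ -3.6457e+5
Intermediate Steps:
x(t, G) = G + t
A(L) = 1 + 2*L
S(V) = (3 - 10/V)² (S(V) = (1 + 2*(-5/V + 1))² = (1 + 2*(1 - 5/V))² = (1 + (2 - 10/V))² = (3 - 10/V)²)
(-3910 + (S(3)*(-4) + 32))*(-705 + 799) = (-3910 + (((-10 + 3*3)²/3²)*(-4) + 32))*(-705 + 799) = (-3910 + (((-10 + 9)²/9)*(-4) + 32))*94 = (-3910 + (((⅑)*(-1)²)*(-4) + 32))*94 = (-3910 + (((⅑)*1)*(-4) + 32))*94 = (-3910 + ((⅑)*(-4) + 32))*94 = (-3910 + (-4/9 + 32))*94 = (-3910 + 284/9)*94 = -34906/9*94 = -3281164/9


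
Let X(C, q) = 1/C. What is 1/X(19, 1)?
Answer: 19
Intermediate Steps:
1/X(19, 1) = 1/(1/19) = 19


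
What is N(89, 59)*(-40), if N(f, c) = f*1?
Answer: -3560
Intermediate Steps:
N(f, c) = f
N(89, 59)*(-40) = 89*(-40) = -3560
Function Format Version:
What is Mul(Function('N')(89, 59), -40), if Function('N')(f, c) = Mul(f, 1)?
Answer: -3560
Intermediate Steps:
Function('N')(f, c) = f
Mul(Function('N')(89, 59), -40) = Mul(89, -40) = -3560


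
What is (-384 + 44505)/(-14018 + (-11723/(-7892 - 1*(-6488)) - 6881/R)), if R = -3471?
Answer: -28864836/9164095 ≈ -3.1498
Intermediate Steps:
(-384 + 44505)/(-14018 + (-11723/(-7892 - 1*(-6488)) - 6881/R)) = (-384 + 44505)/(-14018 + (-11723/(-7892 - 1*(-6488)) - 6881/(-3471))) = 44121/(-14018 + (-11723/(-7892 + 6488) - 6881*(-1/3471))) = 44121/(-14018 + (-11723/(-1404) + 6881/3471)) = 44121/(-14018 + (-11723*(-1/1404) + 6881/3471)) = 44121/(-14018 + (11723/1404 + 6881/3471)) = 44121/(-14018 + 1291063/124956) = 44121/(-1750342145/124956) = 44121*(-124956/1750342145) = -28864836/9164095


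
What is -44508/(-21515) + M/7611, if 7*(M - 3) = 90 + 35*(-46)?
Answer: 2339001731/1146254655 ≈ 2.0406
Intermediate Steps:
M = -1499/7 (M = 3 + (90 + 35*(-46))/7 = 3 + (90 - 1610)/7 = 3 + (⅐)*(-1520) = 3 - 1520/7 = -1499/7 ≈ -214.14)
-44508/(-21515) + M/7611 = -44508/(-21515) - 1499/7/7611 = -44508*(-1/21515) - 1499/7*1/7611 = 44508/21515 - 1499/53277 = 2339001731/1146254655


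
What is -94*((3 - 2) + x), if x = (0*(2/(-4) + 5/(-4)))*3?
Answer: -94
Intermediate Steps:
x = 0 (x = (0*(2*(-1/4) + 5*(-1/4)))*3 = (0*(-1/2 - 5/4))*3 = (0*(-7/4))*3 = 0*3 = 0)
-94*((3 - 2) + x) = -94*((3 - 2) + 0) = -94*(1 + 0) = -94*1 = -94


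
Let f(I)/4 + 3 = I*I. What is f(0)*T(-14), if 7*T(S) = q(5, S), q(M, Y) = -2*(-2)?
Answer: -48/7 ≈ -6.8571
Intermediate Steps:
f(I) = -12 + 4*I² (f(I) = -12 + 4*(I*I) = -12 + 4*I²)
q(M, Y) = 4
T(S) = 4/7 (T(S) = (⅐)*4 = 4/7)
f(0)*T(-14) = (-12 + 4*0²)*(4/7) = (-12 + 4*0)*(4/7) = (-12 + 0)*(4/7) = -12*4/7 = -48/7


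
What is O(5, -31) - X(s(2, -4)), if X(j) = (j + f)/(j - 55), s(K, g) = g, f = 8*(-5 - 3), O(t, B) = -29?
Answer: -1779/59 ≈ -30.153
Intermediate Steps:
f = -64 (f = 8*(-8) = -64)
X(j) = (-64 + j)/(-55 + j) (X(j) = (j - 64)/(j - 55) = (-64 + j)/(-55 + j))
O(5, -31) - X(s(2, -4)) = -29 - (-64 - 4)/(-55 - 4) = -29 - (-68)/(-59) = -29 - (-1)*(-68)/59 = -29 - 1*68/59 = -29 - 68/59 = -1779/59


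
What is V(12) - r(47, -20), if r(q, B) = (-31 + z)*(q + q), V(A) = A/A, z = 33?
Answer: -187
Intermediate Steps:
V(A) = 1
r(q, B) = 4*q (r(q, B) = (-31 + 33)*(q + q) = 2*(2*q) = 4*q)
V(12) - r(47, -20) = 1 - 4*47 = 1 - 1*188 = 1 - 188 = -187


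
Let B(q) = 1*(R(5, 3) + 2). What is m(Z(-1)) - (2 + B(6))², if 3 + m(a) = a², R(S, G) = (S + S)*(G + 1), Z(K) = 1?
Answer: -1938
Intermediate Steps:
R(S, G) = 2*S*(1 + G) (R(S, G) = (2*S)*(1 + G) = 2*S*(1 + G))
B(q) = 42 (B(q) = 1*(2*5*(1 + 3) + 2) = 1*(2*5*4 + 2) = 1*(40 + 2) = 1*42 = 42)
m(a) = -3 + a²
m(Z(-1)) - (2 + B(6))² = (-3 + 1²) - (2 + 42)² = (-3 + 1) - 1*44² = -2 - 1*1936 = -2 - 1936 = -1938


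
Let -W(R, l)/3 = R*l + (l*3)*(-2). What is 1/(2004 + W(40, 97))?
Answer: -1/7890 ≈ -0.00012674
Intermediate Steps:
W(R, l) = 18*l - 3*R*l (W(R, l) = -3*(R*l + (l*3)*(-2)) = -3*(R*l + (3*l)*(-2)) = -3*(R*l - 6*l) = -3*(-6*l + R*l) = 18*l - 3*R*l)
1/(2004 + W(40, 97)) = 1/(2004 + 3*97*(6 - 1*40)) = 1/(2004 + 3*97*(6 - 40)) = 1/(2004 + 3*97*(-34)) = 1/(2004 - 9894) = 1/(-7890) = -1/7890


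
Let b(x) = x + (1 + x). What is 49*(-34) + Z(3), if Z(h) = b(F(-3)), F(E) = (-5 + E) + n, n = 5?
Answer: -1671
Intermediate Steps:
F(E) = E (F(E) = (-5 + E) + 5 = E)
b(x) = 1 + 2*x
Z(h) = -5 (Z(h) = 1 + 2*(-3) = 1 - 6 = -5)
49*(-34) + Z(3) = 49*(-34) - 5 = -1666 - 5 = -1671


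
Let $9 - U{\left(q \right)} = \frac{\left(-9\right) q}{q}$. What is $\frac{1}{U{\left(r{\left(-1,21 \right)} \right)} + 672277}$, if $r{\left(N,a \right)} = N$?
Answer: $\frac{1}{672295} \approx 1.4874 \cdot 10^{-6}$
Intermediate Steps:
$U{\left(q \right)} = 18$ ($U{\left(q \right)} = 9 - \frac{\left(-9\right) q}{q} = 9 - -9 = 9 + 9 = 18$)
$\frac{1}{U{\left(r{\left(-1,21 \right)} \right)} + 672277} = \frac{1}{18 + 672277} = \frac{1}{672295}$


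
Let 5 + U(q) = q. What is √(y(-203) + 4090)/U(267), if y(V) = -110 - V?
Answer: √4183/262 ≈ 0.24686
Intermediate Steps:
U(q) = -5 + q
√(y(-203) + 4090)/U(267) = √((-110 - 1*(-203)) + 4090)/(-5 + 267) = √((-110 + 203) + 4090)/262 = √(93 + 4090)*(1/262) = √4183*(1/262) = √4183/262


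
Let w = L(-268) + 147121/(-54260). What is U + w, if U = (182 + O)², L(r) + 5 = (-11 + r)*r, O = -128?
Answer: 4214932459/54260 ≈ 77680.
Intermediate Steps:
L(r) = -5 + r*(-11 + r) (L(r) = -5 + (-11 + r)*r = -5 + r*(-11 + r))
U = 2916 (U = (182 - 128)² = 54² = 2916)
w = 4056710299/54260 (w = (-5 + (-268)² - 11*(-268)) + 147121/(-54260) = (-5 + 71824 + 2948) + 147121*(-1/54260) = 74767 - 147121/54260 = 4056710299/54260 ≈ 74764.)
U + w = 2916 + 4056710299/54260 = 4214932459/54260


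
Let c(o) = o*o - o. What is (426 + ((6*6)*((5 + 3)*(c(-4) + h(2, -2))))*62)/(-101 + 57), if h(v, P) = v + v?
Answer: -214485/22 ≈ -9749.3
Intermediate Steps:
c(o) = o² - o
h(v, P) = 2*v
(426 + ((6*6)*((5 + 3)*(c(-4) + h(2, -2))))*62)/(-101 + 57) = (426 + ((6*6)*((5 + 3)*(-4*(-1 - 4) + 2*2)))*62)/(-101 + 57) = (426 + (36*(8*(-4*(-5) + 4)))*62)/(-44) = (426 + (36*(8*(20 + 4)))*62)*(-1/44) = (426 + (36*(8*24))*62)*(-1/44) = (426 + (36*192)*62)*(-1/44) = (426 + 6912*62)*(-1/44) = (426 + 428544)*(-1/44) = 428970*(-1/44) = -214485/22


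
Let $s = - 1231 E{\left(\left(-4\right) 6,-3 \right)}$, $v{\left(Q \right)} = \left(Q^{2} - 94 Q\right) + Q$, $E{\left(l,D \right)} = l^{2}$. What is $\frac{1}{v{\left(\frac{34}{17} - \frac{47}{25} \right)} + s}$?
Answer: $- \frac{625}{443166966} \approx -1.4103 \cdot 10^{-6}$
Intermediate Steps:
$v{\left(Q \right)} = Q^{2} - 93 Q$
$s = -709056$ ($s = - 1231 \left(\left(-4\right) 6\right)^{2} = - 1231 \left(-24\right)^{2} = \left(-1231\right) 576 = -709056$)
$\frac{1}{v{\left(\frac{34}{17} - \frac{47}{25} \right)} + s} = \frac{1}{\left(\frac{34}{17} - \frac{47}{25}\right) \left(-93 + \left(\frac{34}{17} - \frac{47}{25}\right)\right) - 709056} = \frac{1}{\left(34 \cdot \frac{1}{17} - \frac{47}{25}\right) \left(-93 + \left(34 \cdot \frac{1}{17} - \frac{47}{25}\right)\right) - 709056} = \frac{1}{\left(2 - \frac{47}{25}\right) \left(-93 + \left(2 - \frac{47}{25}\right)\right) - 709056} = \frac{1}{\frac{3 \left(-93 + \frac{3}{25}\right)}{25} - 709056} = \frac{1}{\frac{3}{25} \left(- \frac{2322}{25}\right) - 709056} = \frac{1}{- \frac{6966}{625} - 709056} = \frac{1}{- \frac{443166966}{625}} = - \frac{625}{443166966}$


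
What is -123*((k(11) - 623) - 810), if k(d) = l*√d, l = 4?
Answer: 176259 - 492*√11 ≈ 1.7463e+5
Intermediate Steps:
k(d) = 4*√d
-123*((k(11) - 623) - 810) = -123*((4*√11 - 623) - 810) = -123*((-623 + 4*√11) - 810) = -123*(-1433 + 4*√11) = 176259 - 492*√11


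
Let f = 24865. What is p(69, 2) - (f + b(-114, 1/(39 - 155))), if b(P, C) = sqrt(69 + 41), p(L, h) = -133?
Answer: -24998 - sqrt(110) ≈ -25009.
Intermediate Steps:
b(P, C) = sqrt(110)
p(69, 2) - (f + b(-114, 1/(39 - 155))) = -133 - (24865 + sqrt(110)) = -133 + (-24865 - sqrt(110)) = -24998 - sqrt(110)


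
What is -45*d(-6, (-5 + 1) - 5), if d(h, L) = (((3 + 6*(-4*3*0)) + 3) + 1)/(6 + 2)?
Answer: -315/8 ≈ -39.375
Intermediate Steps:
d(h, L) = 7/8 (d(h, L) = (((3 + 6*(-12*0)) + 3) + 1)/8 = (((3 + 6*0) + 3) + 1)*(1/8) = (((3 + 0) + 3) + 1)*(1/8) = ((3 + 3) + 1)*(1/8) = (6 + 1)*(1/8) = 7*(1/8) = 7/8)
-45*d(-6, (-5 + 1) - 5) = -45*7/8 = -315/8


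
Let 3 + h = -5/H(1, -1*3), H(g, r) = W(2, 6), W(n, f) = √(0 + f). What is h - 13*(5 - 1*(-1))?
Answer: -81 - 5*√6/6 ≈ -83.041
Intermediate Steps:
W(n, f) = √f
H(g, r) = √6
h = -3 - 5*√6/6 ≈ -5.0412
h - 13*(5 - 1*(-1)) = (-3 - 5*√6/6) - 13*(5 - 1*(-1)) = (-3 - 5*√6/6) - 13*(5 + 1) = (-3 - 5*√6/6) - 13*6 = (-3 - 5*√6/6) - 78 = -81 - 5*√6/6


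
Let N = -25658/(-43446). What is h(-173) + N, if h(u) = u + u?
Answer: -7503329/21723 ≈ -345.41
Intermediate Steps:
h(u) = 2*u
N = 12829/21723 (N = -25658*(-1/43446) = 12829/21723 ≈ 0.59057)
h(-173) + N = 2*(-173) + 12829/21723 = -346 + 12829/21723 = -7503329/21723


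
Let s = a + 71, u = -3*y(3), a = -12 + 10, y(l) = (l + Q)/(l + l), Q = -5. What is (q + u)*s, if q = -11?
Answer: -690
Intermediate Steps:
y(l) = (-5 + l)/(2*l) (y(l) = (l - 5)/(l + l) = (-5 + l)/((2*l)) = (-5 + l)*(1/(2*l)) = (-5 + l)/(2*l))
a = -2
u = 1 (u = -3*(-5 + 3)/(2*3) = -3*(-2)/(2*3) = -3*(-⅓) = 1)
s = 69 (s = -2 + 71 = 69)
(q + u)*s = (-11 + 1)*69 = -10*69 = -690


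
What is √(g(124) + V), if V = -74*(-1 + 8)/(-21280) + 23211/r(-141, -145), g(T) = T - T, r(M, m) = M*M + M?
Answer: √750351287/25004 ≈ 1.0955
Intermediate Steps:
r(M, m) = M + M² (r(M, m) = M² + M = M + M²)
g(T) = 0
V = 120037/100016 (V = -74*(-1 + 8)/(-21280) + 23211/((-141*(1 - 141))) = -74*7*(-1/21280) + 23211/((-141*(-140))) = -518*(-1/21280) + 23211/19740 = 37/1520 + 23211*(1/19740) = 37/1520 + 7737/6580 = 120037/100016 ≈ 1.2002)
√(g(124) + V) = √(0 + 120037/100016) = √(120037/100016) = √750351287/25004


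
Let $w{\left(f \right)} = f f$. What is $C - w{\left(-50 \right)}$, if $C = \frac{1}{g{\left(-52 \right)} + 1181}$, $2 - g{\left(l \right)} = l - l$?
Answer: $- \frac{2957499}{1183} \approx -2500.0$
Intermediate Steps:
$w{\left(f \right)} = f^{2}$
$g{\left(l \right)} = 2$ ($g{\left(l \right)} = 2 - \left(l - l\right) = 2 - 0 = 2 + 0 = 2$)
$C = \frac{1}{1183}$ ($C = \frac{1}{2 + 1181} = \frac{1}{1183} \approx 0.00084531$)
$C - w{\left(-50 \right)} = \frac{1}{1183} - \left(-50\right)^{2} = \frac{1}{1183} - 2500 = - \frac{2957499}{1183}$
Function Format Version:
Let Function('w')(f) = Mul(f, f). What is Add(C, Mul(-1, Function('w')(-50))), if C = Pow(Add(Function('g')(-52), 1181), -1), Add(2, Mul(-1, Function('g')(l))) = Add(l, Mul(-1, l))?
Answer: Rational(-2957499, 1183) ≈ -2500.0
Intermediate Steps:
Function('w')(f) = Pow(f, 2)
Function('g')(l) = 2 (Function('g')(l) = Add(2, Mul(-1, Add(l, Mul(-1, l)))) = Add(2, Mul(-1, 0)) = Add(2, 0) = 2)
C = Rational(1, 1183) (C = Pow(Add(2, 1181), -1) = Pow(1183, -1) = Rational(1, 1183) ≈ 0.00084531)
Add(C, Mul(-1, Function('w')(-50))) = Add(Rational(1, 1183), Mul(-1, Pow(-50, 2))) = Add(Rational(1, 1183), Mul(-1, 2500)) = Add(Rational(1, 1183), -2500) = Rational(-2957499, 1183)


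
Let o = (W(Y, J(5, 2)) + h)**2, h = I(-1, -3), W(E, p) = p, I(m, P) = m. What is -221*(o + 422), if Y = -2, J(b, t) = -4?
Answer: -98787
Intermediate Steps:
h = -1
o = 25 (o = (-4 - 1)**2 = (-5)**2 = 25)
-221*(o + 422) = -221*(25 + 422) = -221*447 = -98787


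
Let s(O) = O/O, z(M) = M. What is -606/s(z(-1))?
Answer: -606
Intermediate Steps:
s(O) = 1
-606/s(z(-1)) = -606/1 = -606*1 = -606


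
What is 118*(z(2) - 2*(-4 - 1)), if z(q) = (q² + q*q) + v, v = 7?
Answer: 2950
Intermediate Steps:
z(q) = 7 + 2*q² (z(q) = (q² + q*q) + 7 = (q² + q²) + 7 = 2*q² + 7 = 7 + 2*q²)
118*(z(2) - 2*(-4 - 1)) = 118*((7 + 2*2²) - 2*(-4 - 1)) = 118*((7 + 2*4) - 2*(-5)) = 118*((7 + 8) + 10) = 118*(15 + 10) = 118*25 = 2950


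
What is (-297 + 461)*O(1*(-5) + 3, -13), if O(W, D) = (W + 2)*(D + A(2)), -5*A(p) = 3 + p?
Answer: 0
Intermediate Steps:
A(p) = -3/5 - p/5 (A(p) = -(3 + p)/5 = -3/5 - p/5)
O(W, D) = (-1 + D)*(2 + W) (O(W, D) = (W + 2)*(D + (-3/5 - 1/5*2)) = (2 + W)*(D + (-3/5 - 2/5)) = (2 + W)*(D - 1) = (2 + W)*(-1 + D) = (-1 + D)*(2 + W))
(-297 + 461)*O(1*(-5) + 3, -13) = (-297 + 461)*(-2 - (1*(-5) + 3) + 2*(-13) - 13*(1*(-5) + 3)) = 164*(-2 - (-5 + 3) - 26 - 13*(-5 + 3)) = 164*(-2 - 1*(-2) - 26 - 13*(-2)) = 164*(-2 + 2 - 26 + 26) = 164*0 = 0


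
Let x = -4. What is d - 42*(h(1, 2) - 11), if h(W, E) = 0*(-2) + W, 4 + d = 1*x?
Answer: 412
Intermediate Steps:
d = -8 (d = -4 + 1*(-4) = -4 - 4 = -8)
h(W, E) = W (h(W, E) = 0 + W = W)
d - 42*(h(1, 2) - 11) = -8 - 42*(1 - 11) = -8 - 42*(-10) = -8 + 420 = 412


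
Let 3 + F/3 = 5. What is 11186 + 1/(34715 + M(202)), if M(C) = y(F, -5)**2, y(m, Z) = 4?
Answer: 388500967/34731 ≈ 11186.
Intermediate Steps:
F = 6 (F = -9 + 3*5 = -9 + 15 = 6)
M(C) = 16 (M(C) = 4**2 = 16)
11186 + 1/(34715 + M(202)) = 11186 + 1/(34715 + 16) = 11186 + 1/34731 = 388500967/34731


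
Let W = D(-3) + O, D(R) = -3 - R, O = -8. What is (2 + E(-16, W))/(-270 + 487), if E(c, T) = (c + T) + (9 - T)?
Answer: -5/217 ≈ -0.023041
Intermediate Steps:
W = -8 (W = (-3 - 1*(-3)) - 8 = (-3 + 3) - 8 = 0 - 8 = -8)
E(c, T) = 9 + c (E(c, T) = (T + c) + (9 - T) = 9 + c)
(2 + E(-16, W))/(-270 + 487) = (2 + (9 - 16))/(-270 + 487) = (2 - 7)/217 = -5*1/217 = -5/217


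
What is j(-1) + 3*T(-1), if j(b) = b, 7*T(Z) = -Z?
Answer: -4/7 ≈ -0.57143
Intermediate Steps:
T(Z) = -Z/7 (T(Z) = (-Z)/7 = -Z/7)
j(-1) + 3*T(-1) = -1 + 3*(-1/7*(-1)) = -1 + 3*(1/7) = -1 + 3/7 = -4/7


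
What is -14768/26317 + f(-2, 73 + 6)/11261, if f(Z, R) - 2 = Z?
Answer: -14768/26317 ≈ -0.56116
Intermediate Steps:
f(Z, R) = 2 + Z
-14768/26317 + f(-2, 73 + 6)/11261 = -14768/26317 + (2 - 2)/11261 = -14768*1/26317 + 0*(1/11261) = -14768/26317 + 0 = -14768/26317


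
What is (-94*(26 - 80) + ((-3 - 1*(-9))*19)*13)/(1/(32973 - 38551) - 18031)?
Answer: -36580524/100576919 ≈ -0.36371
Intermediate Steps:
(-94*(26 - 80) + ((-3 - 1*(-9))*19)*13)/(1/(32973 - 38551) - 18031) = (-94*(-54) + ((-3 + 9)*19)*13)/(1/(-5578) - 18031) = (5076 + (6*19)*13)/(-1/5578 - 18031) = (5076 + 114*13)/(-100576919/5578) = (5076 + 1482)*(-5578/100576919) = 6558*(-5578/100576919) = -36580524/100576919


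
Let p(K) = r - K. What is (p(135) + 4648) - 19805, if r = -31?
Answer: -15323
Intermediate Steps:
p(K) = -31 - K
(p(135) + 4648) - 19805 = ((-31 - 1*135) + 4648) - 19805 = ((-31 - 135) + 4648) - 19805 = (-166 + 4648) - 19805 = 4482 - 19805 = -15323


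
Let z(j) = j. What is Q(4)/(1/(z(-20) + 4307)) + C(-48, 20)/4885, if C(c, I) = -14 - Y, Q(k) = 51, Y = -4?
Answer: 213608347/977 ≈ 2.1864e+5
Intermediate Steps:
C(c, I) = -10 (C(c, I) = -14 - 1*(-4) = -14 + 4 = -10)
Q(4)/(1/(z(-20) + 4307)) + C(-48, 20)/4885 = 51/(1/(-20 + 4307)) - 10/4885 = 51/(1/4287) - 10*1/4885 = 51/(1/4287) - 2/977 = 51*4287 - 2/977 = 218637 - 2/977 = 213608347/977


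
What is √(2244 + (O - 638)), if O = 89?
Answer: √1695 ≈ 41.170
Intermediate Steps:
√(2244 + (O - 638)) = √(2244 + (89 - 638)) = √(2244 - 549) = √1695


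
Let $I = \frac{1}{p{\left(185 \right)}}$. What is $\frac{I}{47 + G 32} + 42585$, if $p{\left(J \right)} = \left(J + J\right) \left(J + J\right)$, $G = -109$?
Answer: $\frac{20060639446499}{471072900} \approx 42585.0$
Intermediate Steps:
$p{\left(J \right)} = 4 J^{2}$ ($p{\left(J \right)} = 2 J 2 J = 4 J^{2}$)
$I = \frac{1}{136900}$ ($I = \frac{1}{4 \cdot 185^{2}} = \frac{1}{4 \cdot 34225} = \frac{1}{136900} \approx 7.3046 \cdot 10^{-6}$)
$\frac{I}{47 + G 32} + 42585 = \frac{1}{136900 \left(47 - 3488\right)} + 42585 = \frac{1}{136900 \left(-3441\right)} + 42585 = \frac{1}{136900} \left(- \frac{1}{3441}\right) + 42585 = - \frac{1}{471072900} + 42585 = \frac{20060639446499}{471072900}$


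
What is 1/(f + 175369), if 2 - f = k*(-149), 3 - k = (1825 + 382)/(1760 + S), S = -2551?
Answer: 791/139400881 ≈ 5.6743e-6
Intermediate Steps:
k = 4580/791 (k = 3 - (1825 + 382)/(1760 - 2551) = 3 - 2207/(-791) = 3 - 2207*(-1)/791 = 3 - 1*(-2207/791) = 3 + 2207/791 = 4580/791 ≈ 5.7901)
f = 684002/791 (f = 2 - 4580*(-149)/791 = 2 - 1*(-682420/791) = 2 + 682420/791 = 684002/791 ≈ 864.73)
1/(f + 175369) = 1/(684002/791 + 175369) = 1/(139400881/791) = 791/139400881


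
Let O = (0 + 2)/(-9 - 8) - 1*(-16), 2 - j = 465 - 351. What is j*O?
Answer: -30240/17 ≈ -1778.8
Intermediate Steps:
j = -112 (j = 2 - (465 - 351) = 2 - 1*114 = 2 - 114 = -112)
O = 270/17 (O = 2/(-17) + 16 = 2*(-1/17) + 16 = -2/17 + 16 = 270/17 ≈ 15.882)
j*O = -112*270/17 = -30240/17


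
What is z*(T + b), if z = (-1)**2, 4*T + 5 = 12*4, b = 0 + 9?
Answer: 79/4 ≈ 19.750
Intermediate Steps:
b = 9
T = 43/4 (T = -5/4 + (12*4)/4 = -5/4 + (1/4)*48 = -5/4 + 12 = 43/4 ≈ 10.750)
z = 1
z*(T + b) = 1*(43/4 + 9) = 1*(79/4) = 79/4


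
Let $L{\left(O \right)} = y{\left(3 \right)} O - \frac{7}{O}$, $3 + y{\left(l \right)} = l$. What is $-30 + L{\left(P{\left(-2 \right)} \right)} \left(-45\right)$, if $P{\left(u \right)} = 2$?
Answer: $\frac{255}{2} \approx 127.5$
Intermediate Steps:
$y{\left(l \right)} = -3 + l$
$L{\left(O \right)} = - \frac{7}{O}$ ($L{\left(O \right)} = \left(-3 + 3\right) O - \frac{7}{O} = 0 O - \frac{7}{O} = 0 - \frac{7}{O} = - \frac{7}{O}$)
$-30 + L{\left(P{\left(-2 \right)} \right)} \left(-45\right) = -30 + - \frac{7}{2} \left(-45\right) = -30 + \left(-7\right) \frac{1}{2} \left(-45\right) = -30 - - \frac{315}{2} = -30 + \frac{315}{2} = \frac{255}{2}$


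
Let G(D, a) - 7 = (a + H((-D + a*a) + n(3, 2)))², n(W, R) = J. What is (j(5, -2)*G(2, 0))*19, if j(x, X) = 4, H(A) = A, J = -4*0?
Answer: 836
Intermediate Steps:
J = 0
n(W, R) = 0
G(D, a) = 7 + (a + a² - D)² (G(D, a) = 7 + (a + ((-D + a*a) + 0))² = 7 + (a + ((-D + a²) + 0))² = 7 + (a + ((a² - D) + 0))² = 7 + (a + (a² - D))² = 7 + (a + a² - D)²)
(j(5, -2)*G(2, 0))*19 = (4*(7 + (0 + 0² - 1*2)²))*19 = (4*(7 + (0 + 0 - 2)²))*19 = (4*(7 + (-2)²))*19 = (4*(7 + 4))*19 = (4*11)*19 = 44*19 = 836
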